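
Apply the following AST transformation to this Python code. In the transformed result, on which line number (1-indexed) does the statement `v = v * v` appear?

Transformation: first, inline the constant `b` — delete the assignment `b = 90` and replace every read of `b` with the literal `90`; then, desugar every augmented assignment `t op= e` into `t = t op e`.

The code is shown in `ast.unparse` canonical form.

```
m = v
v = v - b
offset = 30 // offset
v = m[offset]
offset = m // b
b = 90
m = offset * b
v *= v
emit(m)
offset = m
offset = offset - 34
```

7

Transformed code:
m = v
v = v - 90
offset = 30 // offset
v = m[offset]
offset = m // 90
m = offset * 90
v = v * v
emit(m)
offset = m
offset = offset - 34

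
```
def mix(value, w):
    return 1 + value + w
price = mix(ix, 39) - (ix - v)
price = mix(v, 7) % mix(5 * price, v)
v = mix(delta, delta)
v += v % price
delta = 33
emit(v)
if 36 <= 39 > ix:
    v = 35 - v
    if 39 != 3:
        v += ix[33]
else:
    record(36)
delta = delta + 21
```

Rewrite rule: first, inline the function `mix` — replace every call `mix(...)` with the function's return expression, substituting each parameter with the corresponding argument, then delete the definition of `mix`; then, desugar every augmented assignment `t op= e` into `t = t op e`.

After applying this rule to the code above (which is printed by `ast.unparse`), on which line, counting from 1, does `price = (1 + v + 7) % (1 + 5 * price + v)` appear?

2

Transformed code:
price = 1 + ix + 39 - (ix - v)
price = (1 + v + 7) % (1 + 5 * price + v)
v = 1 + delta + delta
v = v + v % price
delta = 33
emit(v)
if 36 <= 39 > ix:
    v = 35 - v
    if 39 != 3:
        v = v + ix[33]
else:
    record(36)
delta = delta + 21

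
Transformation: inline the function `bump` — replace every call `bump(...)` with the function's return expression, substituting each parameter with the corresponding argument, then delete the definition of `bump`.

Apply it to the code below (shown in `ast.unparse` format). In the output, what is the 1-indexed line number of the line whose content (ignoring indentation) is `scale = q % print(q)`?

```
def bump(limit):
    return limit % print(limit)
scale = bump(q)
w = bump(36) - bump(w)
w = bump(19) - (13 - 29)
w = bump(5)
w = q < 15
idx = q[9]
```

Transformed code:
scale = q % print(q)
w = 36 % print(36) - w % print(w)
w = 19 % print(19) - (13 - 29)
w = 5 % print(5)
w = q < 15
idx = q[9]

1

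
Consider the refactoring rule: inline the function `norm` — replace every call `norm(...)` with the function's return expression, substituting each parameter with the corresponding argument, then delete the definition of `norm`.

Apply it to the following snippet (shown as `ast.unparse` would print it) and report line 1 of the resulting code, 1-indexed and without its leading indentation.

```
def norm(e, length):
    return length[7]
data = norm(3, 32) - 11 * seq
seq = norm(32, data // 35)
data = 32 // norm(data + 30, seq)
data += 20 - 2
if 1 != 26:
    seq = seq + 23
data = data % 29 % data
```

Transformed code:
data = 32[7] - 11 * seq
seq = (data // 35)[7]
data = 32 // seq[7]
data += 20 - 2
if 1 != 26:
    seq = seq + 23
data = data % 29 % data

data = 32[7] - 11 * seq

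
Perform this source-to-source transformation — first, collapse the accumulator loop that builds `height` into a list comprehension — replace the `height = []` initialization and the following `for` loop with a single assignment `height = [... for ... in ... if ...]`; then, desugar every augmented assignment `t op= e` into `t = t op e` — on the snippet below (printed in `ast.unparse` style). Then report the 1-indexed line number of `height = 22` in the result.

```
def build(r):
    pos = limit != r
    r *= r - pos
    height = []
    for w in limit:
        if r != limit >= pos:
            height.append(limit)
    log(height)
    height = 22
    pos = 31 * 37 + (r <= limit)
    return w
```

6

Transformed code:
def build(r):
    pos = limit != r
    r = r * (r - pos)
    height = [limit for w in limit if r != limit >= pos]
    log(height)
    height = 22
    pos = 31 * 37 + (r <= limit)
    return w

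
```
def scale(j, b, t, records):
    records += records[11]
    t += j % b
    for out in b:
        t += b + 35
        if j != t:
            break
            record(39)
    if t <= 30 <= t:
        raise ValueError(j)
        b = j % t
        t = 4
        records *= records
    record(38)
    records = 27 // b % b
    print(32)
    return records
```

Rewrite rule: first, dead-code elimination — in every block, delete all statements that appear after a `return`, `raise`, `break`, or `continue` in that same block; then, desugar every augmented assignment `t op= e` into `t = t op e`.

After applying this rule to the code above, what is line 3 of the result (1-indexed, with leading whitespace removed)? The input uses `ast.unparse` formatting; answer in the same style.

Transformed code:
def scale(j, b, t, records):
    records = records + records[11]
    t = t + j % b
    for out in b:
        t = t + (b + 35)
        if j != t:
            break
    if t <= 30 <= t:
        raise ValueError(j)
    record(38)
    records = 27 // b % b
    print(32)
    return records

t = t + j % b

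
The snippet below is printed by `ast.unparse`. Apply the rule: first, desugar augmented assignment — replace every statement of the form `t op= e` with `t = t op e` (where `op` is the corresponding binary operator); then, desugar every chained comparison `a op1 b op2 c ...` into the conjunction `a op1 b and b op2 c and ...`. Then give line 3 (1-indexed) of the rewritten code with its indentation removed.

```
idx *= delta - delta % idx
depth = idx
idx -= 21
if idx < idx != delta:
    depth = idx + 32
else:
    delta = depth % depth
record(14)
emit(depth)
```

idx = idx - 21

Transformed code:
idx = idx * (delta - delta % idx)
depth = idx
idx = idx - 21
if idx < idx and idx != delta:
    depth = idx + 32
else:
    delta = depth % depth
record(14)
emit(depth)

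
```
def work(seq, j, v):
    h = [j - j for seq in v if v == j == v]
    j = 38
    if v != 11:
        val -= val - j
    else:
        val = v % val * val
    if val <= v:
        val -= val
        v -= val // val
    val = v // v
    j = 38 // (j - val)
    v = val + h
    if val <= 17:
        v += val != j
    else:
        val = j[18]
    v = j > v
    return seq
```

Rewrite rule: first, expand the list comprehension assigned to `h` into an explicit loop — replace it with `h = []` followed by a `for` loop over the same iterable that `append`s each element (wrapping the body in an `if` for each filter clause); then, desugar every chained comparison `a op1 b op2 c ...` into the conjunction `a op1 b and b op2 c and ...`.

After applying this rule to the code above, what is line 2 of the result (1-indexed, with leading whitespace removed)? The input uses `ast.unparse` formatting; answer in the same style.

Transformed code:
def work(seq, j, v):
    h = []
    for seq in v:
        if v == j and j == v:
            h.append(j - j)
    j = 38
    if v != 11:
        val -= val - j
    else:
        val = v % val * val
    if val <= v:
        val -= val
        v -= val // val
    val = v // v
    j = 38 // (j - val)
    v = val + h
    if val <= 17:
        v += val != j
    else:
        val = j[18]
    v = j > v
    return seq

h = []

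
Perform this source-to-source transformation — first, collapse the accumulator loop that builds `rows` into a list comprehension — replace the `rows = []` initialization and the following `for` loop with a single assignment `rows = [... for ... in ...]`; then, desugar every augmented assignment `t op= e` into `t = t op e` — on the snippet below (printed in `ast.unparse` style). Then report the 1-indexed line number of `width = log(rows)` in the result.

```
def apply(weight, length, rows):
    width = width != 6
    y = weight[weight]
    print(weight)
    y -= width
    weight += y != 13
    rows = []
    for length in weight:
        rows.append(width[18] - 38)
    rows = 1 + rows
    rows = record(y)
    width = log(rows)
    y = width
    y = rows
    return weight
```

10

Transformed code:
def apply(weight, length, rows):
    width = width != 6
    y = weight[weight]
    print(weight)
    y = y - width
    weight = weight + (y != 13)
    rows = [width[18] - 38 for length in weight]
    rows = 1 + rows
    rows = record(y)
    width = log(rows)
    y = width
    y = rows
    return weight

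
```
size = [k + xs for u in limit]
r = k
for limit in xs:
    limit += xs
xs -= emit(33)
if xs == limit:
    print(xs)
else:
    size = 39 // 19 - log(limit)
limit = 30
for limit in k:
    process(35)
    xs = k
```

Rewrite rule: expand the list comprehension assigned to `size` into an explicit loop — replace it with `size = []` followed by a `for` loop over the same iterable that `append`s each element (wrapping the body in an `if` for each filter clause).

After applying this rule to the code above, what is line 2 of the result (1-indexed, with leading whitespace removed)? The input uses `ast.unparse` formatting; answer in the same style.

for u in limit:

Transformed code:
size = []
for u in limit:
    size.append(k + xs)
r = k
for limit in xs:
    limit += xs
xs -= emit(33)
if xs == limit:
    print(xs)
else:
    size = 39 // 19 - log(limit)
limit = 30
for limit in k:
    process(35)
    xs = k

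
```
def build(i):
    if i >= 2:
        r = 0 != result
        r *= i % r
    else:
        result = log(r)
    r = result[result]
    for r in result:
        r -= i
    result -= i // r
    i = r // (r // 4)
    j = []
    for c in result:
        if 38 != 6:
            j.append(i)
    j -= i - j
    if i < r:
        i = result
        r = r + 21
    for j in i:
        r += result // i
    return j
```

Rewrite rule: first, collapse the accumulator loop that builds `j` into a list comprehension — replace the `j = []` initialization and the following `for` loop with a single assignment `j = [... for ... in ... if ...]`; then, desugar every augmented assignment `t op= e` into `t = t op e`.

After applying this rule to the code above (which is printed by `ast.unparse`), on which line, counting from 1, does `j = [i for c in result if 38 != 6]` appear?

Transformed code:
def build(i):
    if i >= 2:
        r = 0 != result
        r = r * (i % r)
    else:
        result = log(r)
    r = result[result]
    for r in result:
        r = r - i
    result = result - i // r
    i = r // (r // 4)
    j = [i for c in result if 38 != 6]
    j = j - (i - j)
    if i < r:
        i = result
        r = r + 21
    for j in i:
        r = r + result // i
    return j

12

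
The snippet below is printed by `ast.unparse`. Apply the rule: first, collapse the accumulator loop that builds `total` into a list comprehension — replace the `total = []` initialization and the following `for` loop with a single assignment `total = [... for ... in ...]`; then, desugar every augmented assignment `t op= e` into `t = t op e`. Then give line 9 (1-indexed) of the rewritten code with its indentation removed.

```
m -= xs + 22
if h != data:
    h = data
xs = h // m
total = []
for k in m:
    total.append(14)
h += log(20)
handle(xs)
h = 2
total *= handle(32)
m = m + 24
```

total = total * handle(32)

Transformed code:
m = m - (xs + 22)
if h != data:
    h = data
xs = h // m
total = [14 for k in m]
h = h + log(20)
handle(xs)
h = 2
total = total * handle(32)
m = m + 24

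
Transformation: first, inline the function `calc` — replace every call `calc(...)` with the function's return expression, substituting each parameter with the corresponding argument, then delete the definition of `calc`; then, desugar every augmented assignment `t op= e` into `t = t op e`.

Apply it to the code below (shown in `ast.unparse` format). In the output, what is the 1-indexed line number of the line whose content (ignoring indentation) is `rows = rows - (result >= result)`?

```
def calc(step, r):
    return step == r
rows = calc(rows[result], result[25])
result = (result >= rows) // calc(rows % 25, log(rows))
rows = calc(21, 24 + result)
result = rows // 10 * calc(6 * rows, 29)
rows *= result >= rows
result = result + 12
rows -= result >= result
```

7

Transformed code:
rows = rows[result] == result[25]
result = (result >= rows) // (rows % 25 == log(rows))
rows = 21 == 24 + result
result = rows // 10 * (6 * rows == 29)
rows = rows * (result >= rows)
result = result + 12
rows = rows - (result >= result)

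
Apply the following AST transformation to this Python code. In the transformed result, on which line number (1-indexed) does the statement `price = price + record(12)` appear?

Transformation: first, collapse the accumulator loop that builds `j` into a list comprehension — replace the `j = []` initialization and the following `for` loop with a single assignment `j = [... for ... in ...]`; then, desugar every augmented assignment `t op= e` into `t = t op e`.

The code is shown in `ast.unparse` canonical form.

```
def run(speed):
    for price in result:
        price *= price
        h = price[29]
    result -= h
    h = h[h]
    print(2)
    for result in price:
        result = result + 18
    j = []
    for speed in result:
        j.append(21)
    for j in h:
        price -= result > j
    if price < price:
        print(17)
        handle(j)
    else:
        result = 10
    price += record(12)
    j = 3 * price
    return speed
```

18

Transformed code:
def run(speed):
    for price in result:
        price = price * price
        h = price[29]
    result = result - h
    h = h[h]
    print(2)
    for result in price:
        result = result + 18
    j = [21 for speed in result]
    for j in h:
        price = price - (result > j)
    if price < price:
        print(17)
        handle(j)
    else:
        result = 10
    price = price + record(12)
    j = 3 * price
    return speed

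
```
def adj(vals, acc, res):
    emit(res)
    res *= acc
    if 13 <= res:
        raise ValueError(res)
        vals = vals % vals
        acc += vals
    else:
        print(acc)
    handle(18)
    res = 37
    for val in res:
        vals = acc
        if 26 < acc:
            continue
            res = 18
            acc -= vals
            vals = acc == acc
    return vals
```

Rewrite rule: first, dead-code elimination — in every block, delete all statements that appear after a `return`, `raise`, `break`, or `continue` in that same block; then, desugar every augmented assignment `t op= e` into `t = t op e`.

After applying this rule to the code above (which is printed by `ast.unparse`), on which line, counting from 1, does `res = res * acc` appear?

3

Transformed code:
def adj(vals, acc, res):
    emit(res)
    res = res * acc
    if 13 <= res:
        raise ValueError(res)
    else:
        print(acc)
    handle(18)
    res = 37
    for val in res:
        vals = acc
        if 26 < acc:
            continue
    return vals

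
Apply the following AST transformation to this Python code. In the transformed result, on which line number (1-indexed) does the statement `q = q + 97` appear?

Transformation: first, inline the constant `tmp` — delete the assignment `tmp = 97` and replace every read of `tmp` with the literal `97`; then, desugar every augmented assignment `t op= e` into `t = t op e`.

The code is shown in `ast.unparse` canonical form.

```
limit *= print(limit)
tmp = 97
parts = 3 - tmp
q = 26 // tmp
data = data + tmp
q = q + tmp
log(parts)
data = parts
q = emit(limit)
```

Transformed code:
limit = limit * print(limit)
parts = 3 - 97
q = 26 // 97
data = data + 97
q = q + 97
log(parts)
data = parts
q = emit(limit)

5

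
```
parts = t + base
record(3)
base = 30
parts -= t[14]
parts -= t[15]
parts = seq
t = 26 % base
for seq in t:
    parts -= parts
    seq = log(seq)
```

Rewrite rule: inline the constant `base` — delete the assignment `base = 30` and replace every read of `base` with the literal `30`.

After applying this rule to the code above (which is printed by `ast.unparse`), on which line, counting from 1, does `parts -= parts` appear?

Transformed code:
parts = t + 30
record(3)
parts -= t[14]
parts -= t[15]
parts = seq
t = 26 % 30
for seq in t:
    parts -= parts
    seq = log(seq)

8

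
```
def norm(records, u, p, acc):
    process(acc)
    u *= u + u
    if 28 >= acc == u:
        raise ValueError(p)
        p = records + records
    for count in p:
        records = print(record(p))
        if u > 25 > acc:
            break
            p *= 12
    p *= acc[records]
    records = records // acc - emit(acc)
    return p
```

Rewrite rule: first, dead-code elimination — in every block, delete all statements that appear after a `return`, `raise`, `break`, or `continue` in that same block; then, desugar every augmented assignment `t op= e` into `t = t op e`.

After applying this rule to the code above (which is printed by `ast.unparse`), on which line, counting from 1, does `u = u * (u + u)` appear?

3

Transformed code:
def norm(records, u, p, acc):
    process(acc)
    u = u * (u + u)
    if 28 >= acc == u:
        raise ValueError(p)
    for count in p:
        records = print(record(p))
        if u > 25 > acc:
            break
    p = p * acc[records]
    records = records // acc - emit(acc)
    return p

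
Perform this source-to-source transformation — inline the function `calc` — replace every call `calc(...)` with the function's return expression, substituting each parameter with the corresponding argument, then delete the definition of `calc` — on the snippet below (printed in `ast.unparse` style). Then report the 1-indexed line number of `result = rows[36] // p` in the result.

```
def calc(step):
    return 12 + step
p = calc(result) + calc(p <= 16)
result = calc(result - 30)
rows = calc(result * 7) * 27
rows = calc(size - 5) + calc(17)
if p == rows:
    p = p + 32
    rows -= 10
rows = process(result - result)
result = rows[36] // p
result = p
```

9

Transformed code:
p = 12 + result + (12 + (p <= 16))
result = 12 + (result - 30)
rows = (12 + result * 7) * 27
rows = 12 + (size - 5) + (12 + 17)
if p == rows:
    p = p + 32
    rows -= 10
rows = process(result - result)
result = rows[36] // p
result = p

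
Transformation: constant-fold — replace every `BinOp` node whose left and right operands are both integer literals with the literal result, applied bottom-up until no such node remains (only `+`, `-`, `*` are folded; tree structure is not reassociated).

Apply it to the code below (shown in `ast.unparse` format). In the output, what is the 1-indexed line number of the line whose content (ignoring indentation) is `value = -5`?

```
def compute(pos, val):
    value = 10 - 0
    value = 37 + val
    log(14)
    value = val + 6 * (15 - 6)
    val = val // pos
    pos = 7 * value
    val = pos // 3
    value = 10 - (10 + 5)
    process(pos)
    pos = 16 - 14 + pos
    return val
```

Transformed code:
def compute(pos, val):
    value = 10
    value = 37 + val
    log(14)
    value = val + 54
    val = val // pos
    pos = 7 * value
    val = pos // 3
    value = -5
    process(pos)
    pos = 2 + pos
    return val

9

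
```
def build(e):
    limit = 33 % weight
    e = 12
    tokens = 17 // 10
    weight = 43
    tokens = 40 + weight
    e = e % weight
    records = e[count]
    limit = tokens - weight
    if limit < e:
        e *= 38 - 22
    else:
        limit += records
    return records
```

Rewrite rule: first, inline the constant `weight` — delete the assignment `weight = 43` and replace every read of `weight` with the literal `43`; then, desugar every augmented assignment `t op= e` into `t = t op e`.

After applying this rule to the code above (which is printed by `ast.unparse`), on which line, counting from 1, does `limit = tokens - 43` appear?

8

Transformed code:
def build(e):
    limit = 33 % 43
    e = 12
    tokens = 17 // 10
    tokens = 40 + 43
    e = e % 43
    records = e[count]
    limit = tokens - 43
    if limit < e:
        e = e * (38 - 22)
    else:
        limit = limit + records
    return records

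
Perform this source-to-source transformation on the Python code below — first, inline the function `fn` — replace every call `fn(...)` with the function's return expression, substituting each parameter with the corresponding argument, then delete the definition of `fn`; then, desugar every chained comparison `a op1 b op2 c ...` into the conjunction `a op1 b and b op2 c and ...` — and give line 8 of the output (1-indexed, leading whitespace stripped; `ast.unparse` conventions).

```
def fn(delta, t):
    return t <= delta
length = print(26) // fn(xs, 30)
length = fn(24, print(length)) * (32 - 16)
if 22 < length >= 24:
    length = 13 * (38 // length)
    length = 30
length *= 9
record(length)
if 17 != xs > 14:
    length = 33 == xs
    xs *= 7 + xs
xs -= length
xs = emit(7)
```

Transformed code:
length = print(26) // (30 <= xs)
length = (print(length) <= 24) * (32 - 16)
if 22 < length and length >= 24:
    length = 13 * (38 // length)
    length = 30
length *= 9
record(length)
if 17 != xs and xs > 14:
    length = 33 == xs
    xs *= 7 + xs
xs -= length
xs = emit(7)

if 17 != xs and xs > 14:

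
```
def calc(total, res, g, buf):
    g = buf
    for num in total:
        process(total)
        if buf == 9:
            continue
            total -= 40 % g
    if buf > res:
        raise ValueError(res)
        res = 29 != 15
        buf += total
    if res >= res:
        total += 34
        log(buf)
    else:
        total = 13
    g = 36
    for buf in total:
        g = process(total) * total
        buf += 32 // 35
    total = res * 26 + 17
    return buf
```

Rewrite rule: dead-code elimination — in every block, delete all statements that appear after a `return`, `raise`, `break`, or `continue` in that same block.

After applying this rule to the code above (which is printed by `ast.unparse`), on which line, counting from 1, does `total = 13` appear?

13

Transformed code:
def calc(total, res, g, buf):
    g = buf
    for num in total:
        process(total)
        if buf == 9:
            continue
    if buf > res:
        raise ValueError(res)
    if res >= res:
        total += 34
        log(buf)
    else:
        total = 13
    g = 36
    for buf in total:
        g = process(total) * total
        buf += 32 // 35
    total = res * 26 + 17
    return buf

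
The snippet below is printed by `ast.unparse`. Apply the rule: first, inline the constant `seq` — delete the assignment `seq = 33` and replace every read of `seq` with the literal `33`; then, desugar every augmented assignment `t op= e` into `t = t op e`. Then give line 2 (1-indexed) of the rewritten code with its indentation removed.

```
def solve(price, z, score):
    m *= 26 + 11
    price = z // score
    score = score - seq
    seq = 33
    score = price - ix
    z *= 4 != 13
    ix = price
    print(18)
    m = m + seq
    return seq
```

Transformed code:
def solve(price, z, score):
    m = m * (26 + 11)
    price = z // score
    score = score - 33
    score = price - ix
    z = z * (4 != 13)
    ix = price
    print(18)
    m = m + 33
    return 33

m = m * (26 + 11)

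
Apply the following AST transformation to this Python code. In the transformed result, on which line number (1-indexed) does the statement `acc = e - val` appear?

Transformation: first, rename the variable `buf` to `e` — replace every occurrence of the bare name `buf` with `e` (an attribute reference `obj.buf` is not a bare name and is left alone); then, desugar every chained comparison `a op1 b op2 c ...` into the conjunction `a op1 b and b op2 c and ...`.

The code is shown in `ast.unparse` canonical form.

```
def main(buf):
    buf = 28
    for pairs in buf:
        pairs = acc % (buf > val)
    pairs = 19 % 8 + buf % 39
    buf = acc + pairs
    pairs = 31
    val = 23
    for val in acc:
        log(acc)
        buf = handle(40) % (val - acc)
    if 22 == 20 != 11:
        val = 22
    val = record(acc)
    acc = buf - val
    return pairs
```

Transformed code:
def main(e):
    e = 28
    for pairs in e:
        pairs = acc % (e > val)
    pairs = 19 % 8 + e % 39
    e = acc + pairs
    pairs = 31
    val = 23
    for val in acc:
        log(acc)
        e = handle(40) % (val - acc)
    if 22 == 20 and 20 != 11:
        val = 22
    val = record(acc)
    acc = e - val
    return pairs

15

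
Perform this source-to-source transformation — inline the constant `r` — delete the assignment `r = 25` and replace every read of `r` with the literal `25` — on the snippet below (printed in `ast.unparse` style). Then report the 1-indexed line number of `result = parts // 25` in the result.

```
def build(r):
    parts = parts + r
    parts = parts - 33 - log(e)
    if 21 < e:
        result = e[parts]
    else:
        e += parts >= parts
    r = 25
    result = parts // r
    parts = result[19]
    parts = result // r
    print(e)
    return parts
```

Transformed code:
def build(r):
    parts = parts + 25
    parts = parts - 33 - log(e)
    if 21 < e:
        result = e[parts]
    else:
        e += parts >= parts
    result = parts // 25
    parts = result[19]
    parts = result // 25
    print(e)
    return parts

8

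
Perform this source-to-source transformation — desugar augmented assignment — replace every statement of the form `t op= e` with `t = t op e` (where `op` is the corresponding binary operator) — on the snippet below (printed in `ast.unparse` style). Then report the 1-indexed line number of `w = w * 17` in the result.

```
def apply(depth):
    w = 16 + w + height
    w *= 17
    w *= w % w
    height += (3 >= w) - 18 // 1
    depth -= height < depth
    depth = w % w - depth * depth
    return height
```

Transformed code:
def apply(depth):
    w = 16 + w + height
    w = w * 17
    w = w * (w % w)
    height = height + ((3 >= w) - 18 // 1)
    depth = depth - (height < depth)
    depth = w % w - depth * depth
    return height

3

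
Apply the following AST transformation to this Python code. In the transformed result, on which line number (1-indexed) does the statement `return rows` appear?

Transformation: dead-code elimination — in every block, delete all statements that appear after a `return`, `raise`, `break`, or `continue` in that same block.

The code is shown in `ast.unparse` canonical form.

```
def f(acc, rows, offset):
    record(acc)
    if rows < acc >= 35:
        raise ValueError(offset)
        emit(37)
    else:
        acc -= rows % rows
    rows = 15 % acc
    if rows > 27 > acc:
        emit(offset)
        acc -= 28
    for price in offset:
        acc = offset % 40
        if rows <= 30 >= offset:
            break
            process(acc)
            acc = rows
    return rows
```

15

Transformed code:
def f(acc, rows, offset):
    record(acc)
    if rows < acc >= 35:
        raise ValueError(offset)
    else:
        acc -= rows % rows
    rows = 15 % acc
    if rows > 27 > acc:
        emit(offset)
        acc -= 28
    for price in offset:
        acc = offset % 40
        if rows <= 30 >= offset:
            break
    return rows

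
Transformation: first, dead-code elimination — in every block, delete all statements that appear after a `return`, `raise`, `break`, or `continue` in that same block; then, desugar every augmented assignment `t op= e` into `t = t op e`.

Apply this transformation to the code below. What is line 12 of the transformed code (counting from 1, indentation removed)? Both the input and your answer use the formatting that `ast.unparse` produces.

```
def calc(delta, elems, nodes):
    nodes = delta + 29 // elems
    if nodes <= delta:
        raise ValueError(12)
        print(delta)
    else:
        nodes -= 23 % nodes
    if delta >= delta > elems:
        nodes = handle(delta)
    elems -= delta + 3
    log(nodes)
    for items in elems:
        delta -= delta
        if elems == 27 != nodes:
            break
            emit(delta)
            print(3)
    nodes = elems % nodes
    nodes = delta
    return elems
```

Transformed code:
def calc(delta, elems, nodes):
    nodes = delta + 29 // elems
    if nodes <= delta:
        raise ValueError(12)
    else:
        nodes = nodes - 23 % nodes
    if delta >= delta > elems:
        nodes = handle(delta)
    elems = elems - (delta + 3)
    log(nodes)
    for items in elems:
        delta = delta - delta
        if elems == 27 != nodes:
            break
    nodes = elems % nodes
    nodes = delta
    return elems

delta = delta - delta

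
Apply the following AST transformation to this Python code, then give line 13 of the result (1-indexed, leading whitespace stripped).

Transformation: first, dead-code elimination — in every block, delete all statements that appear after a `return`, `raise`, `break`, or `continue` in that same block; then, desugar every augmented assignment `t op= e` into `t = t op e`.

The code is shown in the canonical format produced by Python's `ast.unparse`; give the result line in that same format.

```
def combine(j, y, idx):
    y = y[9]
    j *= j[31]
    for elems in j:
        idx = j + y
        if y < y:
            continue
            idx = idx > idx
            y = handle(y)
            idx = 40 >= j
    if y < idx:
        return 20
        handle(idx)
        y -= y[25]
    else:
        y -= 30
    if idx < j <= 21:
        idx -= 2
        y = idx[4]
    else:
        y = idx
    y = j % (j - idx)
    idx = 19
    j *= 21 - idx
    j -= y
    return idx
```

Transformed code:
def combine(j, y, idx):
    y = y[9]
    j = j * j[31]
    for elems in j:
        idx = j + y
        if y < y:
            continue
    if y < idx:
        return 20
    else:
        y = y - 30
    if idx < j <= 21:
        idx = idx - 2
        y = idx[4]
    else:
        y = idx
    y = j % (j - idx)
    idx = 19
    j = j * (21 - idx)
    j = j - y
    return idx

idx = idx - 2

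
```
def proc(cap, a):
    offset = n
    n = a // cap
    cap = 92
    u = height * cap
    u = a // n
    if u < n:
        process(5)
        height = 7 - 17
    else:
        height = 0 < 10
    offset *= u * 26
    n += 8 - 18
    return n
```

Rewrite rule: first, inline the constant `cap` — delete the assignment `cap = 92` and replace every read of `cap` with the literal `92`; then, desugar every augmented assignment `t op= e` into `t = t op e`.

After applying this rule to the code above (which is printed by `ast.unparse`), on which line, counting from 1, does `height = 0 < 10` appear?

Transformed code:
def proc(cap, a):
    offset = n
    n = a // 92
    u = height * 92
    u = a // n
    if u < n:
        process(5)
        height = 7 - 17
    else:
        height = 0 < 10
    offset = offset * (u * 26)
    n = n + (8 - 18)
    return n

10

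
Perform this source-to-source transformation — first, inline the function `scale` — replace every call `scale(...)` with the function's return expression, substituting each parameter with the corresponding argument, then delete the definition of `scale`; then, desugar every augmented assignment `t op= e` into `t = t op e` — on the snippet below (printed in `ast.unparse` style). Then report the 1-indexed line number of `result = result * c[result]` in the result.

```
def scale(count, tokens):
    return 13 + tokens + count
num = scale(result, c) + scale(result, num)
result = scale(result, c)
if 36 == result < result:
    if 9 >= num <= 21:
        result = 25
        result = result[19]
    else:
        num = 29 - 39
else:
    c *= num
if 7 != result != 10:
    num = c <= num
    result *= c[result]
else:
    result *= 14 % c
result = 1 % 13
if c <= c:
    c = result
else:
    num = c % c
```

13

Transformed code:
num = 13 + c + result + (13 + num + result)
result = 13 + c + result
if 36 == result < result:
    if 9 >= num <= 21:
        result = 25
        result = result[19]
    else:
        num = 29 - 39
else:
    c = c * num
if 7 != result != 10:
    num = c <= num
    result = result * c[result]
else:
    result = result * (14 % c)
result = 1 % 13
if c <= c:
    c = result
else:
    num = c % c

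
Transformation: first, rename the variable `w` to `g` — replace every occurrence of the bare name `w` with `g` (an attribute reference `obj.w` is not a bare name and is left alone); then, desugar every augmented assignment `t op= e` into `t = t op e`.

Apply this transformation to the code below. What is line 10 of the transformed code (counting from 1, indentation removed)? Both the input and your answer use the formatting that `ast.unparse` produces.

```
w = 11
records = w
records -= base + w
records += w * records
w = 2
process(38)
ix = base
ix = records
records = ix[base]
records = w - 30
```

records = g - 30

Transformed code:
g = 11
records = g
records = records - (base + g)
records = records + g * records
g = 2
process(38)
ix = base
ix = records
records = ix[base]
records = g - 30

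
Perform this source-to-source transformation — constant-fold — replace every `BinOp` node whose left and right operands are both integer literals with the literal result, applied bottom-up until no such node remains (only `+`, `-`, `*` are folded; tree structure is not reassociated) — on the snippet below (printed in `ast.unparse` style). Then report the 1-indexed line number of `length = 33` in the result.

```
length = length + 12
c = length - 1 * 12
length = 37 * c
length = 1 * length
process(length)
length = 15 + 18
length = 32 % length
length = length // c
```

6

Transformed code:
length = length + 12
c = length - 12
length = 37 * c
length = 1 * length
process(length)
length = 33
length = 32 % length
length = length // c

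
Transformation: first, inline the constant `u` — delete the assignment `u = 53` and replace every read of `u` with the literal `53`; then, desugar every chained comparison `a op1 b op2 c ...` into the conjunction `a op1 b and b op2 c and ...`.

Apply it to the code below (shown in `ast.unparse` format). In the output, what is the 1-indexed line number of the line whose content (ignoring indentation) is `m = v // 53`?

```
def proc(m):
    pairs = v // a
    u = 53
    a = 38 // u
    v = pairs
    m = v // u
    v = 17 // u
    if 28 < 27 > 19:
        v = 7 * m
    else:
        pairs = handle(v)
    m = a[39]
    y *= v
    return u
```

5

Transformed code:
def proc(m):
    pairs = v // a
    a = 38 // 53
    v = pairs
    m = v // 53
    v = 17 // 53
    if 28 < 27 and 27 > 19:
        v = 7 * m
    else:
        pairs = handle(v)
    m = a[39]
    y *= v
    return 53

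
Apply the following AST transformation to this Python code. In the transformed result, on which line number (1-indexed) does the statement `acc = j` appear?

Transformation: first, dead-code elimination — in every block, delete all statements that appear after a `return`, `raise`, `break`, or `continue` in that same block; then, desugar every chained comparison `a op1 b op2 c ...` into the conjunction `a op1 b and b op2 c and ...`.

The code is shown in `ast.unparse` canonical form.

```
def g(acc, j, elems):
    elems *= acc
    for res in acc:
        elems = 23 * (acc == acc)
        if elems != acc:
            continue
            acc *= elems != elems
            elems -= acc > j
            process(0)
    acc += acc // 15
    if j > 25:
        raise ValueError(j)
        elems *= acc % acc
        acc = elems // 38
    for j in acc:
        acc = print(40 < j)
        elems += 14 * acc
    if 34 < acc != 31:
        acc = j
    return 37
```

Transformed code:
def g(acc, j, elems):
    elems *= acc
    for res in acc:
        elems = 23 * (acc == acc)
        if elems != acc:
            continue
    acc += acc // 15
    if j > 25:
        raise ValueError(j)
    for j in acc:
        acc = print(40 < j)
        elems += 14 * acc
    if 34 < acc and acc != 31:
        acc = j
    return 37

14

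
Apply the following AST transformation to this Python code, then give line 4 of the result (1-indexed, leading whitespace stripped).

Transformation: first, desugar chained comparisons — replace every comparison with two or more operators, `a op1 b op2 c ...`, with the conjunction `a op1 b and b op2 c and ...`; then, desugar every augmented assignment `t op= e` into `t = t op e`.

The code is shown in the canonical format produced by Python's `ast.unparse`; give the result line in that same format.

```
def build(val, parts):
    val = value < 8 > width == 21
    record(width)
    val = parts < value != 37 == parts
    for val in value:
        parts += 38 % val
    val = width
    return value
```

val = parts < value and value != 37 and (37 == parts)

Transformed code:
def build(val, parts):
    val = value < 8 and 8 > width and (width == 21)
    record(width)
    val = parts < value and value != 37 and (37 == parts)
    for val in value:
        parts = parts + 38 % val
    val = width
    return value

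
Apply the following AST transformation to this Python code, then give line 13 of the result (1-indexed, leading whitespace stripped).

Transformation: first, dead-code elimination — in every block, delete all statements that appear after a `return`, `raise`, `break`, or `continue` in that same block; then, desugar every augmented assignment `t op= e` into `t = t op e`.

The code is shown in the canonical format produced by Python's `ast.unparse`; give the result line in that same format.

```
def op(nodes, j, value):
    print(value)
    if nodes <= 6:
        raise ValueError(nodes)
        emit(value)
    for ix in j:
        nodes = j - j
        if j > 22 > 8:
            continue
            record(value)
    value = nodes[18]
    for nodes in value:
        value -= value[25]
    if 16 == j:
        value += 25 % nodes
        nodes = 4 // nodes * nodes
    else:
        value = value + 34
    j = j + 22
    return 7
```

Transformed code:
def op(nodes, j, value):
    print(value)
    if nodes <= 6:
        raise ValueError(nodes)
    for ix in j:
        nodes = j - j
        if j > 22 > 8:
            continue
    value = nodes[18]
    for nodes in value:
        value = value - value[25]
    if 16 == j:
        value = value + 25 % nodes
        nodes = 4 // nodes * nodes
    else:
        value = value + 34
    j = j + 22
    return 7

value = value + 25 % nodes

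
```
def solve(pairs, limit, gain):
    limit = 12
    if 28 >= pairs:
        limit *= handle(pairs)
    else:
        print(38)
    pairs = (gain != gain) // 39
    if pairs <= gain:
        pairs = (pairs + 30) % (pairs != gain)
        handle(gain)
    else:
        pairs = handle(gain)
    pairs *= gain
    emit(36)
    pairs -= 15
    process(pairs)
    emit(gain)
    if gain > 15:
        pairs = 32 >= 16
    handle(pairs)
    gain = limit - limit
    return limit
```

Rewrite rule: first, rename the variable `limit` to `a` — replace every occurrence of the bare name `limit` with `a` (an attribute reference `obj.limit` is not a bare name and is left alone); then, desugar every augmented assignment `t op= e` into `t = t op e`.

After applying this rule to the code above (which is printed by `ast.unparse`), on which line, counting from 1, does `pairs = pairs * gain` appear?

13

Transformed code:
def solve(pairs, a, gain):
    a = 12
    if 28 >= pairs:
        a = a * handle(pairs)
    else:
        print(38)
    pairs = (gain != gain) // 39
    if pairs <= gain:
        pairs = (pairs + 30) % (pairs != gain)
        handle(gain)
    else:
        pairs = handle(gain)
    pairs = pairs * gain
    emit(36)
    pairs = pairs - 15
    process(pairs)
    emit(gain)
    if gain > 15:
        pairs = 32 >= 16
    handle(pairs)
    gain = a - a
    return a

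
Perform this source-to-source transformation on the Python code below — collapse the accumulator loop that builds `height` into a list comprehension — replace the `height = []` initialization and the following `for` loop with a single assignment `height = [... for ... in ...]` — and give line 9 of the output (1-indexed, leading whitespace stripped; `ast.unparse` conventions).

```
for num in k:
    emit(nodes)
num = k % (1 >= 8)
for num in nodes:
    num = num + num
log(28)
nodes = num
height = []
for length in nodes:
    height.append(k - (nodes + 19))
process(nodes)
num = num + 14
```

Transformed code:
for num in k:
    emit(nodes)
num = k % (1 >= 8)
for num in nodes:
    num = num + num
log(28)
nodes = num
height = [k - (nodes + 19) for length in nodes]
process(nodes)
num = num + 14

process(nodes)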